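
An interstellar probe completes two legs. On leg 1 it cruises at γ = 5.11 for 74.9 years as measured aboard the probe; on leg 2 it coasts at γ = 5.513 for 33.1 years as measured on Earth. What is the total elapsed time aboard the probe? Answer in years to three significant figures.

Leg 1: 74.9 years is already measured aboard the probe.
Leg 2: γ = 5.513; τ_2 = 33.1/5.513 = 6.004 years.
Total: 74.90 + 6.004 years.

τ = 80.9 years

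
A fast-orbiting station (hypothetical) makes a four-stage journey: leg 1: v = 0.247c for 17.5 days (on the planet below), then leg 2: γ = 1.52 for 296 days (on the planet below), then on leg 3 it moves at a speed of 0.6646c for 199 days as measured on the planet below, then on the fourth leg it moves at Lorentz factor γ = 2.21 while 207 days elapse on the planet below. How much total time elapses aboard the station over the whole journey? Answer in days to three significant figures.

τ = 454 days

Leg 1: γ = 1/√(1 − 0.247²) = 1/√0.9390 = 1.032; τ_1 = 17.5/1.032 = 16.96 days.
Leg 2: γ = 1.52; τ_2 = 296/1.520 = 194.7 days.
Leg 3: γ = 1/√(1 − 0.6646²) = 1/√0.5583 = 1.338; τ_3 = 199/1.338 = 148.7 days.
Leg 4: γ = 2.21; τ_4 = 207/2.210 = 93.67 days.
Total: 16.96 + 194.7 + 148.7 + 93.67 days.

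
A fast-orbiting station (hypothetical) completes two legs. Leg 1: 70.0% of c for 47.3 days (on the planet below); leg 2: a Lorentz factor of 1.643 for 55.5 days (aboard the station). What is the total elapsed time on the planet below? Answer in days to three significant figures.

Leg 1: 47.3 days is already measured on the planet below.
Leg 2: γ = 1.643; Δt_2 = 1.643 × 55.5 = 91.19 days.
Total: 47.30 + 91.19 days.

Δt = 138 days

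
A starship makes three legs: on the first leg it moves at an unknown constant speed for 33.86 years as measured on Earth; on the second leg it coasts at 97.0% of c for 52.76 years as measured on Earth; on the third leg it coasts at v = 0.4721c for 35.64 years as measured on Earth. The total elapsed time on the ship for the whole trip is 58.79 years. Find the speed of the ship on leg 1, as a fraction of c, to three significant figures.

β = 0.903

Leg 1: speed unknown; τ_1 = 33.86/γ_1.
Leg 2: β = 0.970; γ = 1/√(1 − 0.970²) = 1/√0.05910 = 4.113; τ_2 = 52.76/4.113 = 12.83 years.
Leg 3: γ = 1/√(1 − 0.4721²) = 1/√0.7771 = 1.134; τ_3 = 35.64/1.134 = 31.42 years.
Total proper time: τ_1 + 12.83 + 31.42 = 58.79, so τ_1 = 58.79 − 44.24 = 14.55 years.
γ_1 = 33.86/14.55 = 2.328; β = √(1 − 1/γ²) = √0.8155.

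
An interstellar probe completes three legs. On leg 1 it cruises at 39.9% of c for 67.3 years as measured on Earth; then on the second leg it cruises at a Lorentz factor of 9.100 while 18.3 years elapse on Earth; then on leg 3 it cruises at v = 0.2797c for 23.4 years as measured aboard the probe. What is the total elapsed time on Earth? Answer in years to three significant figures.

Δt = 110 years

Leg 1: 67.3 years is already measured on Earth.
Leg 2: 18.3 years is already measured on Earth.
Leg 3: γ = 1/√(1 − 0.2797²) = 1/√0.9218 = 1.042; Δt_3 = 1.042 × 23.4 = 24.37 years.
Total: 67.30 + 18.30 + 24.37 years.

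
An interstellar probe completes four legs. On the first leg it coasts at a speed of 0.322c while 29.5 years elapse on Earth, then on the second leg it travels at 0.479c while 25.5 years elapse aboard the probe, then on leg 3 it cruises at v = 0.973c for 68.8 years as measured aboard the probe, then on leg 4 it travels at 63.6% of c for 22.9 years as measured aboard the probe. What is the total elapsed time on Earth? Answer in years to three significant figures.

Δt = 386 years

Leg 1: 29.5 years is already measured on Earth.
Leg 2: γ = 1/√(1 − 0.479²) = 1/√0.7706 = 1.139; Δt_2 = 1.139 × 25.5 = 29.05 years.
Leg 3: γ = 1/√(1 − 0.973²) = 1/√0.05327 = 4.333; Δt_3 = 4.333 × 68.8 = 298.1 years.
Leg 4: β = 0.636; γ = 1/√(1 − 0.636²) = 1/√0.5955 = 1.296; Δt_4 = 1.296 × 22.9 = 29.68 years.
Total: 29.50 + 29.05 + 298.1 + 29.68 years.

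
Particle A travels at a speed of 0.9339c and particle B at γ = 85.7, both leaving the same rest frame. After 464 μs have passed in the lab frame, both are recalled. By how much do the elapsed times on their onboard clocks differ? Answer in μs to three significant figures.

|τ_A − τ_B| = 160 μs

A: γ = 1/√(1 − 0.9339²) = 1/√0.1278 = 2.797; τ_A = 464/2.797 = 165.9 μs.
B: γ = 85.7; τ_B = 464/85.70 = 5.414 μs.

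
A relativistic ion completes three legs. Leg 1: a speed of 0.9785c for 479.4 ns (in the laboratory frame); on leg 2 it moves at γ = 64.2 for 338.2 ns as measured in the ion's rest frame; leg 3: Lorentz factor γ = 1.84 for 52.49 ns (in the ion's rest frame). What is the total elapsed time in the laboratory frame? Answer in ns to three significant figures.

Leg 1: 479.4 ns is already measured in the laboratory frame.
Leg 2: γ = 64.2; Δt_2 = 64.20 × 338.2 = 2.171×10⁴ ns.
Leg 3: γ = 1.84; Δt_3 = 1.840 × 52.49 = 96.58 ns.
Total: 479.4 + 2.171×10⁴ + 96.58 ns.

Δt = 2.23×10⁴ ns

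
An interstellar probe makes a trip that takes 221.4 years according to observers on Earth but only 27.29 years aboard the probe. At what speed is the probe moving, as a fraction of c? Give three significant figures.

v = 0.992c

The proper time is measured aboard the probe (both events occur at the probe's location); Δt is measured on Earth. γ = Δt/τ = 221.4/27.29 = 8.113.
β = √(1 − 1/γ²) = √(1 − 0.01519) = √0.9848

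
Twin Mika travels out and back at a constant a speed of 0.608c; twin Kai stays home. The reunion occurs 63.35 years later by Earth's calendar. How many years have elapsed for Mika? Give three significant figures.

γ = 1/√(1 − 0.608²) = 1/√0.6303 = 1.260
Mika's clock measures proper time along the trip: τ = Δt/γ = 63.35/1.260 years.

τ = 50.3 years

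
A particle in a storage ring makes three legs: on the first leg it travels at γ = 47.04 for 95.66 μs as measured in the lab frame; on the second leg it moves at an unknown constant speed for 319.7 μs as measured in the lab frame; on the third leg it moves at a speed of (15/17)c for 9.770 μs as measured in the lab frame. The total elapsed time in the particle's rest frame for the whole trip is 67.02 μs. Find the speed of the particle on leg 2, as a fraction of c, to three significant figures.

Leg 1: γ = 47.04; τ_1 = 95.66/47.04 = 2.034 μs.
Leg 2: speed unknown; τ_2 = 319.7/γ_2.
Leg 3: γ = 1/√(1 − (15/17)²) = 17/8 = 2.125; τ_3 = 9.770/2.125 = 4.598 μs.
Total proper time: 2.034 + τ_2 + 4.598 = 67.02, so τ_2 = 67.02 − 6.631 = 60.39 μs.
γ_2 = 319.7/60.39 = 5.294; β = √(1 − 1/γ²) = √0.9643.

β = 0.982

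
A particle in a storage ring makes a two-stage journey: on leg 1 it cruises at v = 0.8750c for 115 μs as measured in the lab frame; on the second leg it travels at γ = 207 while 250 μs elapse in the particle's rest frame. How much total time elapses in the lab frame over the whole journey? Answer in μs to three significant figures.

Leg 1: 115 μs is already measured in the lab frame.
Leg 2: γ = 207; Δt_2 = 207.0 × 250 = 5.175×10⁴ μs.
Total: 115.0 + 5.175×10⁴ μs.

Δt = 5.19×10⁴ μs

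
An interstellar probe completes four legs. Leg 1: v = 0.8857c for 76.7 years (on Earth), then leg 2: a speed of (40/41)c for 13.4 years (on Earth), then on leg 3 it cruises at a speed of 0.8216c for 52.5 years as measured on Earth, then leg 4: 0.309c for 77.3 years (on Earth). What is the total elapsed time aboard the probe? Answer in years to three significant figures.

τ = 142 years

Leg 1: γ = 1/√(1 − 0.8857²) = 1/√0.2155 = 2.154; τ_1 = 76.7/2.154 = 35.61 years.
Leg 2: γ = 1/√(1 − (40/41)²) = 41/9 ≈ 4.556; τ_2 = 13.4/4.556 = 2.941 years.
Leg 3: γ = 1/√(1 − 0.8216²) = 1/√0.3250 = 1.754; τ_3 = 52.5/1.754 = 29.93 years.
Leg 4: γ = 1/√(1 − 0.309²) = 1/√0.9045 = 1.051; τ_4 = 77.3/1.051 = 73.52 years.
Total: 35.61 + 2.941 + 29.93 + 73.52 years.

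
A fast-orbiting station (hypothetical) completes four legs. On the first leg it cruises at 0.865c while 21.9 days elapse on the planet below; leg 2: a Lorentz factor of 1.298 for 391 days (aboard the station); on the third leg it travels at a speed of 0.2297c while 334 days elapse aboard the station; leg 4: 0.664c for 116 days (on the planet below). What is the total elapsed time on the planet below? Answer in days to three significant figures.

Leg 1: 21.9 days is already measured on the planet below.
Leg 2: γ = 1.298; Δt_2 = 1.298 × 391 = 507.5 days.
Leg 3: γ = 1/√(1 − 0.2297²) = 1/√0.9472 = 1.027; Δt_3 = 1.027 × 334 = 343.2 days.
Leg 4: 116 days is already measured on the planet below.
Total: 21.90 + 507.5 + 343.2 + 116.0 days.

Δt = 989 days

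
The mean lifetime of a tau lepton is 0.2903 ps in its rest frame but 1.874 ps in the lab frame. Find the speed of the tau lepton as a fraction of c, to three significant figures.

β = 0.988

γ = Δt/τ₀ = 1.874/0.2903 = 6.455
β = √(1 − 1/γ²) = √(1 − 0.02400) = √0.9760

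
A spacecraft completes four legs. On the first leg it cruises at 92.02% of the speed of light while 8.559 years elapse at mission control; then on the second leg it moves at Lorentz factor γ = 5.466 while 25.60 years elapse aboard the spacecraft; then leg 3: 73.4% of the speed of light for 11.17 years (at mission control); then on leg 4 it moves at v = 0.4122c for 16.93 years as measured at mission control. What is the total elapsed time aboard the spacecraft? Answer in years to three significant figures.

Leg 1: β = 0.9202; γ = 1/√(1 − 0.9202²) = 1/√0.1532 = 2.555; τ_1 = 8.559/2.555 = 3.350 years.
Leg 2: 25.60 years is already measured aboard the spacecraft.
Leg 3: β = 0.734; γ = 1/√(1 − 0.734²) = 1/√0.4612 = 1.472; τ_3 = 11.17/1.472 = 7.586 years.
Leg 4: γ = 1/√(1 − 0.4122²) = 1/√0.8301 = 1.098; τ_4 = 16.93/1.098 = 15.42 years.
Total: 3.350 + 25.60 + 7.586 + 15.42 years.

τ = 52.0 years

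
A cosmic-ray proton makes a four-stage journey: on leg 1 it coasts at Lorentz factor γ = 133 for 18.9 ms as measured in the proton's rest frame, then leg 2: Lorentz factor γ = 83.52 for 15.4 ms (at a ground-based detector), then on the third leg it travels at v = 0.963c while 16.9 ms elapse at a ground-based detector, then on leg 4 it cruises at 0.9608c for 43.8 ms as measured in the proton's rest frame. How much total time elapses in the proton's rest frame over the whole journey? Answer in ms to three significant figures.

Leg 1: 18.9 ms is already measured in the proton's rest frame.
Leg 2: γ = 83.52; τ_2 = 15.4/83.52 = 0.1844 ms.
Leg 3: γ = 1/√(1 − 0.963²) = 1/√0.07263 = 3.711; τ_3 = 16.9/3.711 = 4.555 ms.
Leg 4: 43.8 ms is already measured in the proton's rest frame.
Total: 18.90 + 0.1844 + 4.555 + 43.80 ms.

τ = 67.4 ms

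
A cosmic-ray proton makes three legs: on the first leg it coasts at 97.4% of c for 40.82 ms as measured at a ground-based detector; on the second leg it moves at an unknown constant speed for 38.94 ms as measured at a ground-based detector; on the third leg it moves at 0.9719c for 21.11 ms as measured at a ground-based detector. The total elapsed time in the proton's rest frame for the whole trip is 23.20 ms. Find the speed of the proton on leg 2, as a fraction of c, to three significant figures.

Leg 1: β = 0.974; γ = 1/√(1 − 0.974²) = 1/√0.05132 = 4.414; τ_1 = 40.82/4.414 = 9.248 ms.
Leg 2: speed unknown; τ_2 = 38.94/γ_2.
Leg 3: γ = 1/√(1 − 0.9719²) = 1/√0.05541 = 4.248; τ_3 = 21.11/4.248 = 4.969 ms.
Total proper time: 9.248 + τ_2 + 4.969 = 23.20, so τ_2 = 23.20 − 14.22 = 8.983 ms.
γ_2 = 38.94/8.983 = 4.335; β = √(1 − 1/γ²) = √0.9468.

β = 0.973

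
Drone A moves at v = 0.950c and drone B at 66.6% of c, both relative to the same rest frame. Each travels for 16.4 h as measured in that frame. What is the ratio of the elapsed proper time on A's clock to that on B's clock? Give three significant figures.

A: γ = 1/√(1 − 0.950²) = 1/√0.09750 = 3.203. B: β = 0.666; γ = 1/√(1 − 0.666²) = 1/√0.5564 = 1.341.
τ_A/τ_B = γ_B/γ_A = 1.341/3.203 = 0.4186, so τ_A/τ_B = 0.4186.

τ_A/τ_B = 0.419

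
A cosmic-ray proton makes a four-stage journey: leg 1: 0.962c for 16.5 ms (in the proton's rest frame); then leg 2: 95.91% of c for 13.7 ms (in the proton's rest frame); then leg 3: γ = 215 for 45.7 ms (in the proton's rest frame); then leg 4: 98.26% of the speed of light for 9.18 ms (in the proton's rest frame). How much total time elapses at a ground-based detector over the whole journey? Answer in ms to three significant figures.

Δt = 9980 ms

Leg 1: γ = 1/√(1 − 0.962²) = 1/√0.07456 = 3.662; Δt_1 = 3.662 × 16.5 = 60.43 ms.
Leg 2: β = 0.9591; γ = 1/√(1 − 0.9591²) = 1/√0.08013 = 3.533; Δt_2 = 3.533 × 13.7 = 48.40 ms.
Leg 3: γ = 215; Δt_3 = 215.0 × 45.7 = 9825 ms.
Leg 4: β = 0.9826; γ = 1/√(1 − 0.9826²) = 1/√0.03450 = 5.384; Δt_4 = 5.384 × 9.18 = 49.43 ms.
Total: 60.43 + 48.40 + 9825 + 49.43 ms.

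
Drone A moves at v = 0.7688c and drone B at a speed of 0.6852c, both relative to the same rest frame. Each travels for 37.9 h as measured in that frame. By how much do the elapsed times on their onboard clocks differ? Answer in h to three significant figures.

|τ_A − τ_B| = 3.37 h

A: γ = 1/√(1 − 0.7688²) = 1/√0.4089 = 1.564; τ_A = 37.9/1.564 = 24.24 h.
B: γ = 1/√(1 − 0.6852²) = 1/√0.5305 = 1.373; τ_B = 37.9/1.373 = 27.60 h.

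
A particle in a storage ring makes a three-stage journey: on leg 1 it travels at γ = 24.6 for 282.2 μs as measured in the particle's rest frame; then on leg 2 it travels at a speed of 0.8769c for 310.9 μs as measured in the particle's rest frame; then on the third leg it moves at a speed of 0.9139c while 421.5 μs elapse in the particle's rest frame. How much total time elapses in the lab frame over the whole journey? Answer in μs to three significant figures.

Δt = 8630 μs

Leg 1: γ = 24.6; Δt_1 = 24.60 × 282.2 = 6942 μs.
Leg 2: γ = 1/√(1 − 0.8769²) = 1/√0.2310 = 2.080; Δt_2 = 2.080 × 310.9 = 646.8 μs.
Leg 3: γ = 1/√(1 − 0.9139²) = 1/√0.1648 = 2.463; Δt_3 = 2.463 × 421.5 = 1038 μs.
Total: 6942 + 646.8 + 1038 μs.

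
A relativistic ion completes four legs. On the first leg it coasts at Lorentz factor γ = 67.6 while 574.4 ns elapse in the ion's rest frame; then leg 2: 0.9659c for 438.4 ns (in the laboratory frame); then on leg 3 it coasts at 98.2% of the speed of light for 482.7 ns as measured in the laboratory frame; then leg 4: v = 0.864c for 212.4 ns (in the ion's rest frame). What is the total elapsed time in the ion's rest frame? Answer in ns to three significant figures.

τ = 991 ns

Leg 1: 574.4 ns is already measured in the ion's rest frame.
Leg 2: γ = 1/√(1 − 0.9659²) = 1/√0.06704 = 3.862; τ_2 = 438.4/3.862 = 113.5 ns.
Leg 3: β = 0.982; γ = 1/√(1 − 0.982²) = 1/√0.03568 = 5.294; τ_3 = 482.7/5.294 = 91.17 ns.
Leg 4: 212.4 ns is already measured in the ion's rest frame.
Total: 574.4 + 113.5 + 91.17 + 212.4 ns.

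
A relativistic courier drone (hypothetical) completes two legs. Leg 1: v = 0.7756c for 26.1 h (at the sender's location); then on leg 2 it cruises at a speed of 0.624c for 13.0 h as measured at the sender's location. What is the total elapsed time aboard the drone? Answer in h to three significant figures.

Leg 1: γ = 1/√(1 − 0.7756²) = 1/√0.3984 = 1.584; τ_1 = 26.1/1.584 = 16.47 h.
Leg 2: γ = 1/√(1 − 0.624²) = 1/√0.6106 = 1.280; τ_2 = 13.0/1.280 = 10.16 h.
Total: 16.47 + 10.16 h.

τ = 26.6 h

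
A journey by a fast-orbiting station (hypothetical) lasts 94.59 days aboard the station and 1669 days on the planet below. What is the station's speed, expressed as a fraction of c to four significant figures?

The proper time is measured aboard the station (both events occur at the station's location); Δt is measured on the planet below. γ = Δt/τ = 1669/94.59 = 17.64.
β = √(1 − 1/γ²) = √(1 − 0.003212) = √0.9968

β = 0.9984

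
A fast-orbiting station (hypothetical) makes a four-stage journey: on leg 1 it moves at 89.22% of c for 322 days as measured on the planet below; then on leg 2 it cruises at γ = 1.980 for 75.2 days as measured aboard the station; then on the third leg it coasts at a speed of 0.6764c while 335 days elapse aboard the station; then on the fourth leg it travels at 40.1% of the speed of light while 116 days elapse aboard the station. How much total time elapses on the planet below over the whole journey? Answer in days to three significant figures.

Leg 1: 322 days is already measured on the planet below.
Leg 2: γ = 1.980; Δt_2 = 1.980 × 75.2 = 148.9 days.
Leg 3: γ = 1/√(1 − 0.6764²) = 1/√0.5425 = 1.358; Δt_3 = 1.358 × 335 = 454.8 days.
Leg 4: β = 0.401; γ = 1/√(1 − 0.401²) = 1/√0.8392 = 1.092; Δt_4 = 1.092 × 116 = 126.6 days.
Total: 322.0 + 148.9 + 454.8 + 126.6 days.

Δt = 1050 days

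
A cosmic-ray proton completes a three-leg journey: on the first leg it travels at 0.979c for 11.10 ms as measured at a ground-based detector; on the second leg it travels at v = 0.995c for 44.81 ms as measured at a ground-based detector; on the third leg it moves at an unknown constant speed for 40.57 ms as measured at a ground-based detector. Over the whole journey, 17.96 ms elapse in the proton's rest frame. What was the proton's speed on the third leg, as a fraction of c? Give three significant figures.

β = 0.961

Leg 1: γ = 1/√(1 − 0.979²) = 1/√0.04156 = 4.905; τ_1 = 11.10/4.905 = 2.263 ms.
Leg 2: γ = 1/√(1 − 0.995²) = 1/√0.009975 = 10.01; τ_2 = 44.81/10.01 = 4.475 ms.
Leg 3: speed unknown; τ_3 = 40.57/γ_3.
Total proper time: 2.263 + 4.475 + τ_3 = 17.96, so τ_3 = 17.96 − 6.738 = 11.22 ms.
γ_3 = 40.57/11.22 = 3.615; β = √(1 − 1/γ²) = √0.9235.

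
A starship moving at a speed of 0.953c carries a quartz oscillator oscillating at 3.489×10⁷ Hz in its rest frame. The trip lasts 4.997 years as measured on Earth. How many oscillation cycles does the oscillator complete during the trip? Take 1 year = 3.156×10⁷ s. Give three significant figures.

γ = 1/√(1 − 0.953²) = 1/√0.09179 = 3.301
The oscillator's own cycle count is N = f × τ where τ is the proper time on the ship. τ = Δt/γ = 4.997/3.301 = 1.514 years = 4.778×10⁷ s.
N = 3.489×10⁷ × 4.778×10⁷ = 1.667×10¹⁵.

N = 1.67×10¹⁵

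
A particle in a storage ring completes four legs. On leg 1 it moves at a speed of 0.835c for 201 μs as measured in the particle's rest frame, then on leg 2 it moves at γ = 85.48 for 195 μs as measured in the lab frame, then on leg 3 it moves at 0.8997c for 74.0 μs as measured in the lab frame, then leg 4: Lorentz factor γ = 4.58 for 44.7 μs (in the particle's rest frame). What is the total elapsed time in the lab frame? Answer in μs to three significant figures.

Δt = 839 μs

Leg 1: γ = 1/√(1 − 0.835²) = 1/√0.3028 = 1.817; Δt_1 = 1.817 × 201 = 365.3 μs.
Leg 2: 195 μs is already measured in the lab frame.
Leg 3: 74.0 μs is already measured in the lab frame.
Leg 4: γ = 4.58; Δt_4 = 4.580 × 44.7 = 204.7 μs.
Total: 365.3 + 195.0 + 74.00 + 204.7 μs.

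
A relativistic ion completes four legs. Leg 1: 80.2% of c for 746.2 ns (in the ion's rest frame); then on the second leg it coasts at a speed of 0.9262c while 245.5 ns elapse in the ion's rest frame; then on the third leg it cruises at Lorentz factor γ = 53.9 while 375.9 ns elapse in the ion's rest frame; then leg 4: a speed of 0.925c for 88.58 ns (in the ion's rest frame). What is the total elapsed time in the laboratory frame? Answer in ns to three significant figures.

Leg 1: β = 0.802; γ = 1/√(1 − 0.802²) = 1/√0.3568 = 1.674; Δt_1 = 1.674 × 746.2 = 1249 ns.
Leg 2: γ = 1/√(1 − 0.9262²) = 1/√0.1422 = 2.652; Δt_2 = 2.652 × 245.5 = 651.1 ns.
Leg 3: γ = 53.9; Δt_3 = 53.90 × 375.9 = 2.026×10⁴ ns.
Leg 4: γ = 1/√(1 − 0.925²) = 1/√0.1444 = 2.632; Δt_4 = 2.632 × 88.58 = 233.1 ns.
Total: 1249 + 651.1 + 2.026×10⁴ + 233.1 ns.

Δt = 2.24×10⁴ ns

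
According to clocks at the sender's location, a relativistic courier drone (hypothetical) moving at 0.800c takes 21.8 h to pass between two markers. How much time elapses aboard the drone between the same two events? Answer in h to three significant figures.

τ = 13.1 h

γ = 1/√(1 − 0.800²) = 5/3 ≈ 1.667
The interval measured at the sender's location is the dilated one; the clock aboard the drone measures the proper time τ = Δt/γ = 21.8/1.667 h.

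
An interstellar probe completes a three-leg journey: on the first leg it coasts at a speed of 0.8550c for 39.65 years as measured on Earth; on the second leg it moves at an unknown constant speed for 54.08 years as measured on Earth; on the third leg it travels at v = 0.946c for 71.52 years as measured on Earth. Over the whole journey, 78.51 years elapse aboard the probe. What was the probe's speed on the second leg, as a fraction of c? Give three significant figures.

β = 0.766

Leg 1: γ = 1/√(1 − 0.8550²) = 1/√0.2690 = 1.928; τ_1 = 39.65/1.928 = 20.56 years.
Leg 2: speed unknown; τ_2 = 54.08/γ_2.
Leg 3: γ = 1/√(1 − 0.946²) = 1/√0.1051 = 3.085; τ_3 = 71.52/3.085 = 23.18 years.
Total proper time: 20.56 + τ_2 + 23.18 = 78.51, so τ_2 = 78.51 − 43.75 = 34.76 years.
γ_2 = 54.08/34.76 = 1.556; β = √(1 − 1/γ²) = √0.5868.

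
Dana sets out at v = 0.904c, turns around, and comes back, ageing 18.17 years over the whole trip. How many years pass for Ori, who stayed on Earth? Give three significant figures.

γ = 1/√(1 − 0.904²) = 1/√0.1828 = 2.339
Earth-frame duration is the dilated interval: Δt = γτ = 2.339 × 18.17 years.

Δt = 42.5 years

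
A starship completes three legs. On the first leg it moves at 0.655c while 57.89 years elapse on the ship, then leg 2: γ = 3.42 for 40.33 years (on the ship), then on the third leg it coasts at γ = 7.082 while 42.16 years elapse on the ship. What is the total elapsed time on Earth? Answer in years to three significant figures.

Δt = 513 years

Leg 1: γ = 1/√(1 − 0.655²) = 1/√0.5710 = 1.323; Δt_1 = 1.323 × 57.89 = 76.61 years.
Leg 2: γ = 3.42; Δt_2 = 3.420 × 40.33 = 137.9 years.
Leg 3: γ = 7.082; Δt_3 = 7.082 × 42.16 = 298.6 years.
Total: 76.61 + 137.9 + 298.6 years.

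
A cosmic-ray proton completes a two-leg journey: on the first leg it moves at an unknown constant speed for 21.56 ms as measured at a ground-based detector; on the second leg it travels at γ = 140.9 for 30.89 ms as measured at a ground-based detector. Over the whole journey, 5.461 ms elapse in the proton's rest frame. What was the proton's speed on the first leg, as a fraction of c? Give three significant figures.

β = 0.970

Leg 1: speed unknown; τ_1 = 21.56/γ_1.
Leg 2: γ = 140.9; τ_2 = 30.89/140.9 = 0.2192 ms.
Total proper time: τ_1 + 0.2192 = 5.461, so τ_1 = 5.461 − 0.2192 = 5.242 ms.
γ_1 = 21.56/5.242 = 4.113; β = √(1 − 1/γ²) = √0.9409.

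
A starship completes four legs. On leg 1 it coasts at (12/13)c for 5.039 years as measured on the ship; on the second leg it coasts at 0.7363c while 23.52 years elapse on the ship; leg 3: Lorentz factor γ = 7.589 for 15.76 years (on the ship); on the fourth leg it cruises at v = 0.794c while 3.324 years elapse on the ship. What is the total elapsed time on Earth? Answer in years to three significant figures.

Leg 1: γ = 1/√(1 − (12/13)²) = 13/5 = 2.600; Δt_1 = 2.600 × 5.039 = 13.10 years.
Leg 2: γ = 1/√(1 − 0.7363²) = 1/√0.4579 = 1.478; Δt_2 = 1.478 × 23.52 = 34.76 years.
Leg 3: γ = 7.589; Δt_3 = 7.589 × 15.76 = 119.6 years.
Leg 4: γ = 1/√(1 − 0.794²) = 1/√0.3696 = 1.645; Δt_4 = 1.645 × 3.324 = 5.468 years.
Total: 13.10 + 34.76 + 119.6 + 5.468 years.

Δt = 173 years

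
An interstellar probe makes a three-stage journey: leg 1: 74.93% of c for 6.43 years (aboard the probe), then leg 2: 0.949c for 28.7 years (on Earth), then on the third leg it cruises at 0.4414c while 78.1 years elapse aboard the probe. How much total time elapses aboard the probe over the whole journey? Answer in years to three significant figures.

Leg 1: 6.43 years is already measured aboard the probe.
Leg 2: γ = 1/√(1 − 0.949²) = 1/√0.09940 = 3.172; τ_2 = 28.7/3.172 = 9.048 years.
Leg 3: 78.1 years is already measured aboard the probe.
Total: 6.430 + 9.048 + 78.10 years.

τ = 93.6 years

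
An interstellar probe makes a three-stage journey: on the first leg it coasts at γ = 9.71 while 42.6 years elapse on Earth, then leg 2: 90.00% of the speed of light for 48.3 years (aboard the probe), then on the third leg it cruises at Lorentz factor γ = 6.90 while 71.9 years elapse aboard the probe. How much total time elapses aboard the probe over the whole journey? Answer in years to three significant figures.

τ = 125 years

Leg 1: γ = 9.71; τ_1 = 42.6/9.710 = 4.387 years.
Leg 2: 48.3 years is already measured aboard the probe.
Leg 3: 71.9 years is already measured aboard the probe.
Total: 4.387 + 48.30 + 71.90 years.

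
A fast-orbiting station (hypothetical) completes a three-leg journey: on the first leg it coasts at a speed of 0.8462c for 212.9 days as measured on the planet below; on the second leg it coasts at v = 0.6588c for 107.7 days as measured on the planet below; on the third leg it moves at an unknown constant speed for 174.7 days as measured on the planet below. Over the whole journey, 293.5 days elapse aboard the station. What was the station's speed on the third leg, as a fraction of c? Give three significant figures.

β = 0.824

Leg 1: γ = 1/√(1 − 0.8462²) = 1/√0.2839 = 1.877; τ_1 = 212.9/1.877 = 113.4 days.
Leg 2: γ = 1/√(1 − 0.6588²) = 1/√0.5660 = 1.329; τ_2 = 107.7/1.329 = 81.02 days.
Leg 3: speed unknown; τ_3 = 174.7/γ_3.
Total proper time: 113.4 + 81.02 + τ_3 = 293.5, so τ_3 = 293.5 − 194.5 = 99.03 days.
γ_3 = 174.7/99.03 = 1.764; β = √(1 − 1/γ²) = √0.6787.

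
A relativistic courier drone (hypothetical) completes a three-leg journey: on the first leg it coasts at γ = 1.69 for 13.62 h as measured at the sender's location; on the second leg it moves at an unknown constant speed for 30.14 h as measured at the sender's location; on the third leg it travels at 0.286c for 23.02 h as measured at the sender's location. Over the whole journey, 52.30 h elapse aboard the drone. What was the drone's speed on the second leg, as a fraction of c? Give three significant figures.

β = 0.677

Leg 1: γ = 1.69; τ_1 = 13.62/1.690 = 8.059 h.
Leg 2: speed unknown; τ_2 = 30.14/γ_2.
Leg 3: γ = 1/√(1 − 0.286²) = 1/√0.9182 = 1.044; τ_3 = 23.02/1.044 = 22.06 h.
Total proper time: 8.059 + τ_2 + 22.06 = 52.30, so τ_2 = 52.30 − 30.12 = 22.18 h.
γ_2 = 30.14/22.18 = 1.359; β = √(1 − 1/γ²) = √0.4583.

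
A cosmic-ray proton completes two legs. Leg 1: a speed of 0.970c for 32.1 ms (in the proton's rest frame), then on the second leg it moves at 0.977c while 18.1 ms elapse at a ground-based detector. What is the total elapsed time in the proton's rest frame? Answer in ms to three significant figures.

Leg 1: 32.1 ms is already measured in the proton's rest frame.
Leg 2: γ = 1/√(1 − 0.977²) = 1/√0.04547 = 4.690; τ_2 = 18.1/4.690 = 3.860 ms.
Total: 32.10 + 3.860 ms.

τ = 36.0 ms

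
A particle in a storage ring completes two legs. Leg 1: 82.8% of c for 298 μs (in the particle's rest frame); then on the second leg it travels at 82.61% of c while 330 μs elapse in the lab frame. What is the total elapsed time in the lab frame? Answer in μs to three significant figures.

Leg 1: β = 0.828; γ = 1/√(1 − 0.828²) = 1/√0.3144 = 1.783; Δt_1 = 1.783 × 298 = 531.5 μs.
Leg 2: 330 μs is already measured in the lab frame.
Total: 531.5 + 330.0 μs.

Δt = 861 μs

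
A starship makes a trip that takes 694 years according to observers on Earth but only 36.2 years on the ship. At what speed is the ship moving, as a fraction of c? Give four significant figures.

The proper time is measured on the ship (both events occur at the ship's location); Δt is measured on Earth. γ = Δt/τ = 694/36.2 = 19.17.
β = √(1 − 1/γ²) = √(1 − 0.002721) = √0.9973

v = 0.9986c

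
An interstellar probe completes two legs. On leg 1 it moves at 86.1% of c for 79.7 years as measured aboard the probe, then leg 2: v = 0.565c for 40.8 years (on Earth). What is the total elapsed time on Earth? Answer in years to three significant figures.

Δt = 198 years

Leg 1: β = 0.861; γ = 1/√(1 − 0.861²) = 1/√0.2587 = 1.966; Δt_1 = 1.966 × 79.7 = 156.7 years.
Leg 2: 40.8 years is already measured on Earth.
Total: 156.7 + 40.80 years.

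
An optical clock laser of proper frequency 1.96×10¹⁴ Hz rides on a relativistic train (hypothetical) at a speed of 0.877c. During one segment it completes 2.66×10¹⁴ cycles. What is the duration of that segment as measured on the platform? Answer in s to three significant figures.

γ = 1/√(1 − 0.877²) = 1/√0.2309 = 2.081
Proper time for N cycles: τ = N/f = 2.66×10¹⁴/(1.96×10¹⁴) = 1.357×10⁰ s = 1.357 s.
Lab-frame duration Δt = γτ = 2.081 × 1.357 = 2.824 s.

Δt = 2.82 s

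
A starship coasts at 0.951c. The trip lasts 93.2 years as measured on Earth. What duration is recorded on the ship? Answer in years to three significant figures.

γ = 1/√(1 − 0.951²) = 1/√0.09560 = 3.234
The interval measured on Earth is the dilated one; the clock on the ship measures the proper time τ = Δt/γ = 93.2/3.234 years.

τ = 28.8 years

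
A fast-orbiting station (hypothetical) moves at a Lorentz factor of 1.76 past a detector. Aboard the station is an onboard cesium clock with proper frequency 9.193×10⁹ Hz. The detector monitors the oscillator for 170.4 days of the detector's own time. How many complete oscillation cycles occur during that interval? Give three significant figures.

γ = 1.76
During 170.4 days of lab time, the oscillator's proper time advances by τ = Δt/γ = 170.4/1.760 = 96.82 days = 8.365×10⁶ s.
N = f × τ = 9.193×10⁹ × 8.365×10⁶ = 7.690×10¹⁶.

N = 7.69×10¹⁶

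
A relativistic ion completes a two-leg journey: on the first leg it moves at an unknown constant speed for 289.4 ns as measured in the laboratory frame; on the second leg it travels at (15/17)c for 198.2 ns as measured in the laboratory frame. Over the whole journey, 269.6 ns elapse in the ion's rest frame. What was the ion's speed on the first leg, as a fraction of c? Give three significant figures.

β = 0.793

Leg 1: speed unknown; τ_1 = 289.4/γ_1.
Leg 2: γ = 1/√(1 − (15/17)²) = 17/8 = 2.125; τ_2 = 198.2/2.125 = 93.27 ns.
Total proper time: τ_1 + 93.27 = 269.6, so τ_1 = 269.6 − 93.27 = 176.3 ns.
γ_1 = 289.4/176.3 = 1.641; β = √(1 − 1/γ²) = √0.6288.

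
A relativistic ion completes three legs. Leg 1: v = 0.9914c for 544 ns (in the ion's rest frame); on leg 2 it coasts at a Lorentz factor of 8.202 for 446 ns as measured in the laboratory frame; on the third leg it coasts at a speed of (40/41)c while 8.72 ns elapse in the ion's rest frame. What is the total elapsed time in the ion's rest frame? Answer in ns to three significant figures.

Leg 1: 544 ns is already measured in the ion's rest frame.
Leg 2: γ = 8.202; τ_2 = 446/8.202 = 54.38 ns.
Leg 3: 8.72 ns is already measured in the ion's rest frame.
Total: 544.0 + 54.38 + 8.720 ns.

τ = 607 ns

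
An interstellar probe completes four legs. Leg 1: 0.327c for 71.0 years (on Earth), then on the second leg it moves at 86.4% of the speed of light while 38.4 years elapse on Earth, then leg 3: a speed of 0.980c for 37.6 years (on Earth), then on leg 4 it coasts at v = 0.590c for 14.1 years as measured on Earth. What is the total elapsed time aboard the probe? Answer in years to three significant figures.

Leg 1: γ = 1/√(1 − 0.327²) = 1/√0.8931 = 1.058; τ_1 = 71.0/1.058 = 67.10 years.
Leg 2: β = 0.864; γ = 1/√(1 − 0.864²) = 1/√0.2535 = 1.986; τ_2 = 38.4/1.986 = 19.33 years.
Leg 3: γ = 1/√(1 − 0.980²) = 1/√0.03960 = 5.025; τ_3 = 37.6/5.025 = 7.482 years.
Leg 4: γ = 1/√(1 − 0.590²) = 1/√0.6519 = 1.239; τ_4 = 14.1/1.239 = 11.38 years.
Total: 67.10 + 19.33 + 7.482 + 11.38 years.

τ = 105 years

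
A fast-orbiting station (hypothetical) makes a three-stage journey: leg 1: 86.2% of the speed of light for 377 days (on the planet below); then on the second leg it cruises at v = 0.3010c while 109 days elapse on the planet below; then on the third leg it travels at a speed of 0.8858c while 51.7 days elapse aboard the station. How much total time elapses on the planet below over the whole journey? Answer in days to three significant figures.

Δt = 597 days

Leg 1: 377 days is already measured on the planet below.
Leg 2: 109 days is already measured on the planet below.
Leg 3: γ = 1/√(1 − 0.8858²) = 1/√0.2154 = 2.155; Δt_3 = 2.155 × 51.7 = 111.4 days.
Total: 377.0 + 109.0 + 111.4 days.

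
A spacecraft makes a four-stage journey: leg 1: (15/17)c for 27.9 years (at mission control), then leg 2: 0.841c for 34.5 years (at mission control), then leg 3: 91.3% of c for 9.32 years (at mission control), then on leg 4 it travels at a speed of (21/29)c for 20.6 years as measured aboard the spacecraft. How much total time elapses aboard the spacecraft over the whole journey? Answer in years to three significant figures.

Leg 1: γ = 1/√(1 − (15/17)²) = 17/8 = 2.125; τ_1 = 27.9/2.125 = 13.13 years.
Leg 2: γ = 1/√(1 − 0.841²) = 1/√0.2927 = 1.848; τ_2 = 34.5/1.848 = 18.67 years.
Leg 3: β = 0.913; γ = 1/√(1 − 0.913²) = 1/√0.1664 = 2.451; τ_3 = 9.32/2.451 = 3.802 years.
Leg 4: 20.6 years is already measured aboard the spacecraft.
Total: 13.13 + 18.67 + 3.802 + 20.60 years.

τ = 56.2 years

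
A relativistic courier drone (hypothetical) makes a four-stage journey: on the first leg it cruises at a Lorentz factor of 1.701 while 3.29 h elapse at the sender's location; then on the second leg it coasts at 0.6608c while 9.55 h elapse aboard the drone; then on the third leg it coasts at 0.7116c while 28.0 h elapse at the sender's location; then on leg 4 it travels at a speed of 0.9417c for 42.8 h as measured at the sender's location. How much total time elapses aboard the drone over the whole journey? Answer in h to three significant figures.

τ = 45.6 h

Leg 1: γ = 1.701; τ_1 = 3.29/1.701 = 1.934 h.
Leg 2: 9.55 h is already measured aboard the drone.
Leg 3: γ = 1/√(1 − 0.7116²) = 1/√0.4936 = 1.423; τ_3 = 28.0/1.423 = 19.67 h.
Leg 4: γ = 1/√(1 − 0.9417²) = 1/√0.1132 = 2.972; τ_4 = 42.8/2.972 = 14.40 h.
Total: 1.934 + 9.550 + 19.67 + 14.40 h.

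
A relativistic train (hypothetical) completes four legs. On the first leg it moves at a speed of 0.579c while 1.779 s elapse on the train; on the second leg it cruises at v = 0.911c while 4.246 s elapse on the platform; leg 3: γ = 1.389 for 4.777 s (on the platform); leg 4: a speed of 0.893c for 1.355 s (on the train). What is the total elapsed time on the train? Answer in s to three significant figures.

τ = 8.32 s

Leg 1: 1.779 s is already measured on the train.
Leg 2: γ = 1/√(1 − 0.911²) = 1/√0.1701 = 2.425; τ_2 = 4.246/2.425 = 1.751 s.
Leg 3: γ = 1.389; τ_3 = 4.777/1.389 = 3.439 s.
Leg 4: 1.355 s is already measured on the train.
Total: 1.779 + 1.751 + 3.439 + 1.355 s.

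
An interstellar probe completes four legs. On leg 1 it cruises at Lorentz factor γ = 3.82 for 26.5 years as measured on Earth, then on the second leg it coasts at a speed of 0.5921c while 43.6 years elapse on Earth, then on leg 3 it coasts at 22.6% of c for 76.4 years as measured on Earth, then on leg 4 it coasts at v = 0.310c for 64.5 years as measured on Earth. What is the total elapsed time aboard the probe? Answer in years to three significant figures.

Leg 1: γ = 3.82; τ_1 = 26.5/3.820 = 6.937 years.
Leg 2: γ = 1/√(1 − 0.5921²) = 1/√0.6494 = 1.241; τ_2 = 43.6/1.241 = 35.14 years.
Leg 3: β = 0.226; γ = 1/√(1 − 0.226²) = 1/√0.9489 = 1.027; τ_3 = 76.4/1.027 = 74.42 years.
Leg 4: γ = 1/√(1 − 0.310²) = 1/√0.9039 = 1.052; τ_4 = 64.5/1.052 = 61.32 years.
Total: 6.937 + 35.14 + 74.42 + 61.32 years.

τ = 178 years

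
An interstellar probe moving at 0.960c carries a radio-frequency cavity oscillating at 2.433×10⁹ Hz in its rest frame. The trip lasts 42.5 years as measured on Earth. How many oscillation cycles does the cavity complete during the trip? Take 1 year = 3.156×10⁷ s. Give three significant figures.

γ = 1/√(1 − 0.960²) = 25/7 ≈ 3.571
The oscillator's own cycle count is N = f × τ where τ is the proper time aboard the probe. τ = Δt/γ = 42.5/3.571 = 11.90 years = 3.756×10⁸ s.
N = 2.433×10⁹ × 3.756×10⁸ = 9.137×10¹⁷.

N = 9.14×10¹⁷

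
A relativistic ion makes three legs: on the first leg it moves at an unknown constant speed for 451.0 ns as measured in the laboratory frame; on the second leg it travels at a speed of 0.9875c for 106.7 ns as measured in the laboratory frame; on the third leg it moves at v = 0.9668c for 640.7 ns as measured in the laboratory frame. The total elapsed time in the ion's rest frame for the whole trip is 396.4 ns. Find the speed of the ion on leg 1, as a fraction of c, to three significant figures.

β = 0.878

Leg 1: speed unknown; τ_1 = 451.0/γ_1.
Leg 2: γ = 1/√(1 − 0.9875²) = 1/√0.02484 = 6.344; τ_2 = 106.7/6.344 = 16.82 ns.
Leg 3: γ = 1/√(1 − 0.9668²) = 1/√0.06530 = 3.913; τ_3 = 640.7/3.913 = 163.7 ns.
Total proper time: τ_1 + 16.82 + 163.7 = 396.4, so τ_1 = 396.4 − 180.5 = 215.9 ns.
γ_1 = 451.0/215.9 = 2.089; β = √(1 − 1/γ²) = √0.7709.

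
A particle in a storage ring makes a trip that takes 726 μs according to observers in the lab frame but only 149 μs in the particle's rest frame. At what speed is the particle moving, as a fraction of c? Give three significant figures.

The proper time is measured in the particle's rest frame (both events occur at the particle's location); Δt is measured in the lab frame. γ = Δt/τ = 726/149 = 4.872.
β = √(1 − 1/γ²) = √(1 − 0.04212) = √0.9579

v = 0.979c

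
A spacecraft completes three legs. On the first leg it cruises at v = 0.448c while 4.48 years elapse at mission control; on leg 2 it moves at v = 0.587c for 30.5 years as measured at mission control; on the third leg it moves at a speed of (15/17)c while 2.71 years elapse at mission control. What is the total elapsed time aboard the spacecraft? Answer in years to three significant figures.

τ = 30.0 years

Leg 1: γ = 1/√(1 − 0.448²) = 1/√0.7993 = 1.119; τ_1 = 4.48/1.119 = 4.005 years.
Leg 2: γ = 1/√(1 − 0.587²) = 1/√0.6554 = 1.235; τ_2 = 30.5/1.235 = 24.69 years.
Leg 3: γ = 1/√(1 − (15/17)²) = 17/8 = 2.125; τ_3 = 2.71/2.125 = 1.275 years.
Total: 4.005 + 24.69 + 1.275 years.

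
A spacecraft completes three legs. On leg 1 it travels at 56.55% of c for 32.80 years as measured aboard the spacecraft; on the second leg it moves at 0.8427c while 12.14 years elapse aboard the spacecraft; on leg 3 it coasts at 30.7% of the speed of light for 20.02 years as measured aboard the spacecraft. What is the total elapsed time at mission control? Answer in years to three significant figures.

Leg 1: β = 0.5655; γ = 1/√(1 − 0.5655²) = 1/√0.6802 = 1.212; Δt_1 = 1.212 × 32.80 = 39.77 years.
Leg 2: γ = 1/√(1 − 0.8427²) = 1/√0.2899 = 1.857; Δt_2 = 1.857 × 12.14 = 22.55 years.
Leg 3: β = 0.307; γ = 1/√(1 − 0.307²) = 1/√0.9058 = 1.051; Δt_3 = 1.051 × 20.02 = 21.04 years.
Total: 39.77 + 22.55 + 21.04 years.

Δt = 83.4 years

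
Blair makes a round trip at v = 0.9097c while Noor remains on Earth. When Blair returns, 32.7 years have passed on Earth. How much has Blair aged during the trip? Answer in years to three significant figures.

τ = 13.6 years

γ = 1/√(1 − 0.9097²) = 1/√0.1724 = 2.408
Blair's clock measures proper time along the trip: τ = Δt/γ = 32.7/2.408 years.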